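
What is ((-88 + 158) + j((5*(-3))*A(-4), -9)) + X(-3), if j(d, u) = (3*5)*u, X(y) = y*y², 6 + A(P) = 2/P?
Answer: -92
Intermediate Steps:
A(P) = -6 + 2/P
X(y) = y³
j(d, u) = 15*u
((-88 + 158) + j((5*(-3))*A(-4), -9)) + X(-3) = ((-88 + 158) + 15*(-9)) + (-3)³ = (70 - 135) - 27 = -65 - 27 = -92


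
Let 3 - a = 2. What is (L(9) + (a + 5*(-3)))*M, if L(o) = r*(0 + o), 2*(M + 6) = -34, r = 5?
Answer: -713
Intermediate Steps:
a = 1 (a = 3 - 1*2 = 3 - 2 = 1)
M = -23 (M = -6 + (½)*(-34) = -6 - 17 = -23)
L(o) = 5*o (L(o) = 5*(0 + o) = 5*o)
(L(9) + (a + 5*(-3)))*M = (5*9 + (1 + 5*(-3)))*(-23) = (45 + (1 - 15))*(-23) = (45 - 14)*(-23) = 31*(-23) = -713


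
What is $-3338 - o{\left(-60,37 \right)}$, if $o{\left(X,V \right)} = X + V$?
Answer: $-3315$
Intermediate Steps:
$o{\left(X,V \right)} = V + X$
$-3338 - o{\left(-60,37 \right)} = -3338 - \left(37 - 60\right) = -3338 - -23 = -3338 + 23 = -3315$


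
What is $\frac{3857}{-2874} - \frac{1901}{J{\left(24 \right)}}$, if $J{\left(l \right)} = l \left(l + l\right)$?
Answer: $- \frac{1651123}{551808} \approx -2.9922$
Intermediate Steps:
$J{\left(l \right)} = 2 l^{2}$ ($J{\left(l \right)} = l 2 l = 2 l^{2}$)
$\frac{3857}{-2874} - \frac{1901}{J{\left(24 \right)}} = \frac{3857}{-2874} - \frac{1901}{2 \cdot 24^{2}} = 3857 \left(- \frac{1}{2874}\right) - \frac{1901}{2 \cdot 576} = - \frac{3857}{2874} - \frac{1901}{1152} = - \frac{1651123}{551808}$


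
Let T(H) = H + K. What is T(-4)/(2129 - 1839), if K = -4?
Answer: -4/145 ≈ -0.027586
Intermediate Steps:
T(H) = -4 + H (T(H) = H - 4 = -4 + H)
T(-4)/(2129 - 1839) = (-4 - 4)/(2129 - 1839) = -8/290 = (1/290)*(-8) = -4/145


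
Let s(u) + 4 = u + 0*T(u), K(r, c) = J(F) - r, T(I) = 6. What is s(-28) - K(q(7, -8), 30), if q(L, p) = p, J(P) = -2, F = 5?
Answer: -38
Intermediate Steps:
K(r, c) = -2 - r
s(u) = -4 + u (s(u) = -4 + (u + 0*6) = -4 + (u + 0) = -4 + u)
s(-28) - K(q(7, -8), 30) = (-4 - 28) - (-2 - 1*(-8)) = -32 - (-2 + 8) = -32 - 1*6 = -32 - 6 = -38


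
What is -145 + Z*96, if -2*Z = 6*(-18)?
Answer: 5039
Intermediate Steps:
Z = 54 (Z = -3*(-18) = -½*(-108) = 54)
-145 + Z*96 = -145 + 54*96 = -145 + 5184 = 5039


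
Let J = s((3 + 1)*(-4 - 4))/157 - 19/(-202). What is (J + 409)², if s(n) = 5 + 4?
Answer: 168372086333929/1005777796 ≈ 1.6740e+5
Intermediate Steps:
s(n) = 9
J = 4801/31714 (J = 9/157 - 19/(-202) = 9*(1/157) - 19*(-1/202) = 9/157 + 19/202 = 4801/31714 ≈ 0.15138)
(J + 409)² = (4801/31714 + 409)² = (12975827/31714)² = 168372086333929/1005777796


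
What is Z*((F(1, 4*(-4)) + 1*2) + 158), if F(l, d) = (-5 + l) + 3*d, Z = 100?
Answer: 10800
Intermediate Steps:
F(l, d) = -5 + l + 3*d
Z*((F(1, 4*(-4)) + 1*2) + 158) = 100*(((-5 + 1 + 3*(4*(-4))) + 1*2) + 158) = 100*(((-5 + 1 + 3*(-16)) + 2) + 158) = 100*(((-5 + 1 - 48) + 2) + 158) = 100*((-52 + 2) + 158) = 100*(-50 + 158) = 100*108 = 10800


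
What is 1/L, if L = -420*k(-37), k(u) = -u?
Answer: -1/15540 ≈ -6.4350e-5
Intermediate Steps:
L = -15540 (L = -(-420)*(-37) = -420*37 = -15540)
1/L = 1/(-15540) = -1/15540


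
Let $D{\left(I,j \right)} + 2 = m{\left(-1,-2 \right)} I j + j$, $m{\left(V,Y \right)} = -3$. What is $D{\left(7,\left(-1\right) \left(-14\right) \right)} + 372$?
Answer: $90$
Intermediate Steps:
$D{\left(I,j \right)} = -2 + j - 3 I j$ ($D{\left(I,j \right)} = -2 + \left(- 3 I j + j\right) = -2 - \left(- j + 3 I j\right) = -2 + j - 3 I j$)
$D{\left(7,\left(-1\right) \left(-14\right) \right)} + 372 = \left(-2 - -14 - 21 \left(\left(-1\right) \left(-14\right)\right)\right) + 372 = \left(-2 + 14 - 21 \cdot 14\right) + 372 = \left(-2 + 14 - 294\right) + 372 = -282 + 372 = 90$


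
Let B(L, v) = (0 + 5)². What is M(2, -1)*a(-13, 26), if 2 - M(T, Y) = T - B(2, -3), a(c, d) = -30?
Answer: -750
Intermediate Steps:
B(L, v) = 25 (B(L, v) = 5² = 25)
M(T, Y) = 27 - T (M(T, Y) = 2 - (T - 25) = 2 - (-25 + T) = 2 + (25 - T) = 27 - T)
M(2, -1)*a(-13, 26) = (27 - 1*2)*(-30) = (27 - 2)*(-30) = 25*(-30) = -750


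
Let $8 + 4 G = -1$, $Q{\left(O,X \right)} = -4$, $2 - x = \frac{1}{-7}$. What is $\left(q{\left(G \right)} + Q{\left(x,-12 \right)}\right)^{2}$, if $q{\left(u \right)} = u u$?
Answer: $\frac{289}{256} \approx 1.1289$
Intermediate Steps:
$x = \frac{15}{7}$ ($x = 2 - \frac{1}{-7} = 2 - - \frac{1}{7} = 2 + \frac{1}{7} = \frac{15}{7} \approx 2.1429$)
$G = - \frac{9}{4}$ ($G = -2 + \frac{1}{4} \left(-1\right) = -2 - \frac{1}{4} = - \frac{9}{4} \approx -2.25$)
$q{\left(u \right)} = u^{2}$
$\left(q{\left(G \right)} + Q{\left(x,-12 \right)}\right)^{2} = \left(\left(- \frac{9}{4}\right)^{2} - 4\right)^{2} = \left(\frac{81}{16} - 4\right)^{2} = \left(\frac{17}{16}\right)^{2} = \frac{289}{256}$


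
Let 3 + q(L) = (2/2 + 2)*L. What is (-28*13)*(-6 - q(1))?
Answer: 2184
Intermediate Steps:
q(L) = -3 + 3*L (q(L) = -3 + (2/2 + 2)*L = -3 + (2*(½) + 2)*L = -3 + (1 + 2)*L = -3 + 3*L)
(-28*13)*(-6 - q(1)) = (-28*13)*(-6 - (-3 + 3*1)) = -364*(-6 - (-3 + 3)) = -364*(-6 - 1*0) = -364*(-6 + 0) = -364*(-6) = 2184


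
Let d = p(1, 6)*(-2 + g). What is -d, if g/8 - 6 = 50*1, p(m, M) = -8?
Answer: 3568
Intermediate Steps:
g = 448 (g = 48 + 8*(50*1) = 48 + 8*50 = 48 + 400 = 448)
d = -3568 (d = -8*(-2 + 448) = -8*446 = -3568)
-d = -1*(-3568) = 3568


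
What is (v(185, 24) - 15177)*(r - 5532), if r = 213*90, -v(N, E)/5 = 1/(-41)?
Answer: -8486272776/41 ≈ -2.0698e+8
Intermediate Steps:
v(N, E) = 5/41 (v(N, E) = -5/(-41) = -5*(-1/41) = 5/41)
r = 19170
(v(185, 24) - 15177)*(r - 5532) = (5/41 - 15177)*(19170 - 5532) = -622252/41*13638 = -8486272776/41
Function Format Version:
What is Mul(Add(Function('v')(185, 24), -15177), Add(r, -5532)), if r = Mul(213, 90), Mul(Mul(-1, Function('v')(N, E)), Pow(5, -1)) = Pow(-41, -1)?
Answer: Rational(-8486272776, 41) ≈ -2.0698e+8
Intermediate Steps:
Function('v')(N, E) = Rational(5, 41) (Function('v')(N, E) = Mul(-5, Pow(-41, -1)) = Mul(-5, Rational(-1, 41)) = Rational(5, 41))
r = 19170
Mul(Add(Function('v')(185, 24), -15177), Add(r, -5532)) = Mul(Add(Rational(5, 41), -15177), Add(19170, -5532)) = Mul(Rational(-622252, 41), 13638) = Rational(-8486272776, 41)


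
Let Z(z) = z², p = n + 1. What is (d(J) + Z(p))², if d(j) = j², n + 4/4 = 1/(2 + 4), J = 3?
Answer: 105625/1296 ≈ 81.501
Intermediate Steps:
n = -⅚ (n = -1 + 1/(2 + 4) = -1 + 1/6 = -1 + ⅙ = -⅚ ≈ -0.83333)
p = ⅙ (p = -⅚ + 1 = ⅙ ≈ 0.16667)
(d(J) + Z(p))² = (3² + (⅙)²)² = (9 + 1/36)² = (325/36)² = 105625/1296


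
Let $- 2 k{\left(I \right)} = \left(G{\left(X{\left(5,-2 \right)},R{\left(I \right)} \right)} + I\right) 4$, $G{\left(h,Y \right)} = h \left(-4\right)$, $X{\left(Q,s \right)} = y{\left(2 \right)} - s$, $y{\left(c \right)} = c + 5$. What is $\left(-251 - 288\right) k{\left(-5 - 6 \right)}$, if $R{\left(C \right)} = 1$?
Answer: $-50666$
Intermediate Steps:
$y{\left(c \right)} = 5 + c$
$X{\left(Q,s \right)} = 7 - s$ ($X{\left(Q,s \right)} = \left(5 + 2\right) - s = 7 - s$)
$G{\left(h,Y \right)} = - 4 h$
$k{\left(I \right)} = 72 - 2 I$ ($k{\left(I \right)} = - \frac{\left(- 4 \left(7 - -2\right) + I\right) 4}{2} = - \frac{\left(- 4 \left(7 + 2\right) + I\right) 4}{2} = - \frac{\left(\left(-4\right) 9 + I\right) 4}{2} = - \frac{\left(-36 + I\right) 4}{2} = - \frac{-144 + 4 I}{2} = 72 - 2 I$)
$\left(-251 - 288\right) k{\left(-5 - 6 \right)} = \left(-251 - 288\right) \left(72 - 2 \left(-5 - 6\right)\right) = - 539 \left(72 - 2 \left(-5 - 6\right)\right) = - 539 \left(72 - -22\right) = - 539 \left(72 + 22\right) = \left(-539\right) 94 = -50666$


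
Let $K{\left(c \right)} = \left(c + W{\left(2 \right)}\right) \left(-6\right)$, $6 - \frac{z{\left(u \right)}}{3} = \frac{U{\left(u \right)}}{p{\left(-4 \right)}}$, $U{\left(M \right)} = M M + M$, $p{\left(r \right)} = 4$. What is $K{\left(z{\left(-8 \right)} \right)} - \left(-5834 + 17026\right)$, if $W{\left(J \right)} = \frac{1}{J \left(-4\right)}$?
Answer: $- \frac{44189}{4} \approx -11047.0$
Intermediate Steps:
$U{\left(M \right)} = M + M^{2}$ ($U{\left(M \right)} = M^{2} + M = M + M^{2}$)
$W{\left(J \right)} = - \frac{1}{4 J}$ ($W{\left(J \right)} = \frac{1}{\left(-4\right) J} = - \frac{1}{4 J}$)
$z{\left(u \right)} = 18 - \frac{3 u \left(1 + u\right)}{4}$ ($z{\left(u \right)} = 18 - 3 \frac{u \left(1 + u\right)}{4} = 18 - \frac{3 u \left(1 + u\right)}{4}$)
$K{\left(c \right)} = \frac{3}{4} - 6 c$ ($K{\left(c \right)} = \left(c - \frac{1}{4 \cdot 2}\right) \left(-6\right) = \left(c - \frac{1}{8}\right) \left(-6\right) = \left(- \frac{1}{8} + c\right) \left(-6\right) = \frac{3}{4} - 6 c$)
$K{\left(z{\left(-8 \right)} \right)} - \left(-5834 + 17026\right) = \left(\frac{3}{4} - 6 \left(18 - - 6 \left(1 - 8\right)\right)\right) - \left(-5834 + 17026\right) = \left(\frac{3}{4} - 6 \left(18 - \left(-6\right) \left(-7\right)\right)\right) - 11192 = \left(\frac{3}{4} - 6 \left(18 - 42\right)\right) - 11192 = \left(\frac{3}{4} - -144\right) - 11192 = \left(\frac{3}{4} + 144\right) - 11192 = \frac{579}{4} - 11192 = - \frac{44189}{4}$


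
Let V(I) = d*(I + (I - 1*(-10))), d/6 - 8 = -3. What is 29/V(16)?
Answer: 29/1260 ≈ 0.023016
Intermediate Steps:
d = 30 (d = 48 + 6*(-3) = 48 - 18 = 30)
V(I) = 300 + 60*I (V(I) = 30*(I + (I - 1*(-10))) = 30*(I + (I + 10)) = 30*(I + (10 + I)) = 30*(10 + 2*I) = 300 + 60*I)
29/V(16) = 29/(300 + 60*16) = 29/(300 + 960) = 29/1260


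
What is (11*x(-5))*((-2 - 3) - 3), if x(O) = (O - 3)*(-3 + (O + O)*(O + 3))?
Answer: 11968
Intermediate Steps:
x(O) = (-3 + O)*(-3 + 2*O*(3 + O)) (x(O) = (-3 + O)*(-3 + (2*O)*(3 + O)) = (-3 + O)*(-3 + 2*O*(3 + O)))
(11*x(-5))*((-2 - 3) - 3) = (11*(9 - 21*(-5) + 2*(-5)³))*((-2 - 3) - 3) = (11*(9 + 105 + 2*(-125)))*(-5 - 3) = (11*(9 + 105 - 250))*(-8) = (11*(-136))*(-8) = -1496*(-8) = 11968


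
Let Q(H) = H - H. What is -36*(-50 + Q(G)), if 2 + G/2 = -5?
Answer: 1800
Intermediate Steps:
G = -14 (G = -4 + 2*(-5) = -4 - 10 = -14)
Q(H) = 0
-36*(-50 + Q(G)) = -36*(-50 + 0) = -36*(-50) = 1800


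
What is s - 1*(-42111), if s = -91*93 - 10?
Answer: 33638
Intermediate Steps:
s = -8473 (s = -8463 - 10 = -8473)
s - 1*(-42111) = -8473 - 1*(-42111) = -8473 + 42111 = 33638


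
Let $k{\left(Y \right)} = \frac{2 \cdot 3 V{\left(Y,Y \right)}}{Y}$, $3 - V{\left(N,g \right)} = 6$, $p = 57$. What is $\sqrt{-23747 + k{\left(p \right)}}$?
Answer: $\frac{i \sqrt{8572781}}{19} \approx 154.1 i$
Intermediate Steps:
$V{\left(N,g \right)} = -3$ ($V{\left(N,g \right)} = 3 - 6 = -3$)
$k{\left(Y \right)} = - \frac{18}{Y}$ ($k{\left(Y \right)} = \frac{2 \cdot 3 \left(-3\right)}{Y} = \frac{6 \left(-3\right)}{Y} = - \frac{18}{Y}$)
$\sqrt{-23747 + k{\left(p \right)}} = \sqrt{-23747 - \frac{18}{57}} = \sqrt{-23747 - \frac{6}{19}} = \sqrt{- \frac{451199}{19}} = \frac{i \sqrt{8572781}}{19}$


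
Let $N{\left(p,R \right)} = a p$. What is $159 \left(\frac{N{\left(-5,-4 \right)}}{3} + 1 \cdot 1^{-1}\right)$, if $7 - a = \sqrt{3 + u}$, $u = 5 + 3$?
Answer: $-1696 + 265 \sqrt{11} \approx -817.09$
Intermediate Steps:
$u = 8$
$a = 7 - \sqrt{11}$ ($a = 7 - \sqrt{3 + 8} = 7 - \sqrt{11} \approx 3.6834$)
$N{\left(p,R \right)} = p \left(7 - \sqrt{11}\right)$ ($N{\left(p,R \right)} = \left(7 - \sqrt{11}\right) p = p \left(7 - \sqrt{11}\right)$)
$159 \left(\frac{N{\left(-5,-4 \right)}}{3} + 1 \cdot 1^{-1}\right) = 159 \left(\frac{\left(-5\right) \left(7 - \sqrt{11}\right)}{3} + 1 \cdot 1^{-1}\right) = 159 \left(\left(-35 + 5 \sqrt{11}\right) \frac{1}{3} + 1 \cdot 1\right) = 159 \left(\left(- \frac{35}{3} + \frac{5 \sqrt{11}}{3}\right) + 1\right) = 159 \left(- \frac{32}{3} + \frac{5 \sqrt{11}}{3}\right) = -1696 + 265 \sqrt{11}$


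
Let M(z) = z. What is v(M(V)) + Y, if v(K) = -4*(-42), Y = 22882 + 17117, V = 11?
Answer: 40167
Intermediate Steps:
Y = 39999
v(K) = 168
v(M(V)) + Y = 168 + 39999 = 40167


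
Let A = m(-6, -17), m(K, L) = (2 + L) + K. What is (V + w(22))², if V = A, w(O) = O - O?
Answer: 441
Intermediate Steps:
w(O) = 0
m(K, L) = 2 + K + L
A = -21 (A = 2 - 6 - 17 = -21)
V = -21
(V + w(22))² = (-21 + 0)² = (-21)² = 441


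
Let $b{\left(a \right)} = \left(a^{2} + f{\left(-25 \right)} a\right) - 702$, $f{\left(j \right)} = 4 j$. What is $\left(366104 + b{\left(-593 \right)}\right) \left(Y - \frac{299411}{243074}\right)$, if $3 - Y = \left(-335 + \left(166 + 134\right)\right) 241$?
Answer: $\frac{1592108801185351}{243074} \approx 6.5499 \cdot 10^{9}$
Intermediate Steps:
$Y = 8438$ ($Y = 3 - \left(-335 + \left(166 + 134\right)\right) 241 = 3 - \left(-335 + 300\right) 241 = 3 - \left(-35\right) 241 = 3 - -8435 = 3 + 8435 = 8438$)
$b{\left(a \right)} = -702 + a^{2} - 100 a$ ($b{\left(a \right)} = \left(a^{2} + 4 \left(-25\right) a\right) - 702 = \left(a^{2} - 100 a\right) - 702 = -702 + a^{2} - 100 a$)
$\left(366104 + b{\left(-593 \right)}\right) \left(Y - \frac{299411}{243074}\right) = \left(366104 - \left(-58598 - 351649\right)\right) \left(8438 - \frac{299411}{243074}\right) = \left(366104 + \left(-702 + 351649 + 59300\right)\right) \left(8438 - \frac{299411}{243074}\right) = \left(366104 + 410247\right) \left(8438 - \frac{299411}{243074}\right) = 776351 \cdot \frac{2050759001}{243074} = \frac{1592108801185351}{243074}$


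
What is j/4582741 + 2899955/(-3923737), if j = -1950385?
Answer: -20942540465400/17981470423117 ≈ -1.1647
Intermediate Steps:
j/4582741 + 2899955/(-3923737) = -1950385/4582741 + 2899955/(-3923737) = -1950385*1/4582741 + 2899955*(-1/3923737) = -1950385/4582741 - 2899955/3923737 = -20942540465400/17981470423117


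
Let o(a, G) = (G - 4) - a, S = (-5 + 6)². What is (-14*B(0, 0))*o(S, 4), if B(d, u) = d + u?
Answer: 0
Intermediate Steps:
S = 1 (S = 1² = 1)
o(a, G) = -4 + G - a (o(a, G) = (-4 + G) - a = -4 + G - a)
(-14*B(0, 0))*o(S, 4) = (-14*(0 + 0))*(-4 + 4 - 1*1) = (-14*0)*(-4 + 4 - 1) = 0*(-1) = 0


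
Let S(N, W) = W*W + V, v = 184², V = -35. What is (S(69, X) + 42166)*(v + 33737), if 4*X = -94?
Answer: 11540355669/4 ≈ 2.8851e+9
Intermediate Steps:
X = -47/2 (X = (¼)*(-94) = -47/2 ≈ -23.500)
v = 33856
S(N, W) = -35 + W² (S(N, W) = W*W - 35 = W² - 35 = -35 + W²)
(S(69, X) + 42166)*(v + 33737) = ((-35 + (-47/2)²) + 42166)*(33856 + 33737) = ((-35 + 2209/4) + 42166)*67593 = (2069/4 + 42166)*67593 = (170733/4)*67593 = 11540355669/4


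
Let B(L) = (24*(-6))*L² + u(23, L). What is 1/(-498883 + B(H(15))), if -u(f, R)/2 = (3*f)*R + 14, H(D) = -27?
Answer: -1/600161 ≈ -1.6662e-6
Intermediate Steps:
u(f, R) = -28 - 6*R*f (u(f, R) = -2*((3*f)*R + 14) = -2*(3*R*f + 14) = -2*(14 + 3*R*f) = -28 - 6*R*f)
B(L) = -28 - 144*L² - 138*L (B(L) = (24*(-6))*L² + (-28 - 6*L*23) = -144*L² + (-28 - 138*L) = -28 - 144*L² - 138*L)
1/(-498883 + B(H(15))) = 1/(-498883 + (-28 - 144*(-27)² - 138*(-27))) = 1/(-498883 + (-28 - 144*729 + 3726)) = 1/(-498883 + (-28 - 104976 + 3726)) = 1/(-498883 - 101278) = 1/(-600161) = -1/600161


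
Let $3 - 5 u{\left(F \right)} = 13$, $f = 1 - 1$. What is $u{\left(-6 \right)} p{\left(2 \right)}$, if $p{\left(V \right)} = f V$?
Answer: $0$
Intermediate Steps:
$f = 0$
$p{\left(V \right)} = 0$ ($p{\left(V \right)} = 0 V = 0$)
$u{\left(F \right)} = -2$ ($u{\left(F \right)} = \frac{3}{5} - \frac{13}{5} = -2$)
$u{\left(-6 \right)} p{\left(2 \right)} = \left(-2\right) 0 = 0$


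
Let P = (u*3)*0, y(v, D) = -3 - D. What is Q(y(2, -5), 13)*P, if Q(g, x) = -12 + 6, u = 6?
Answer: 0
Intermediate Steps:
Q(g, x) = -6
P = 0 (P = (6*3)*0 = 18*0 = 0)
Q(y(2, -5), 13)*P = -6*0 = 0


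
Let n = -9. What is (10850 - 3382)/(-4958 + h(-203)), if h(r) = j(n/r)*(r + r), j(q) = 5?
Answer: -1867/1747 ≈ -1.0687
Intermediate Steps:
h(r) = 10*r (h(r) = 5*(r + r) = 5*(2*r) = 10*r)
(10850 - 3382)/(-4958 + h(-203)) = (10850 - 3382)/(-4958 + 10*(-203)) = 7468/(-4958 - 2030) = 7468/(-6988) = 7468*(-1/6988) = -1867/1747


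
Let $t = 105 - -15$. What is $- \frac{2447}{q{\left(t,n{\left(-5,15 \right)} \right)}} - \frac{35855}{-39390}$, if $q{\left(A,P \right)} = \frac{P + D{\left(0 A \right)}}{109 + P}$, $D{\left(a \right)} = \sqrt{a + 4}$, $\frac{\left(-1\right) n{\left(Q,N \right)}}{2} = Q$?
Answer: $- \frac{1261789}{52} \approx -24265.0$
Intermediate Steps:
$n{\left(Q,N \right)} = - 2 Q$
$t = 120$ ($t = 105 + 15 = 120$)
$D{\left(a \right)} = \sqrt{4 + a}$
$q{\left(A,P \right)} = \frac{2 + P}{109 + P}$ ($q{\left(A,P \right)} = \frac{P + \sqrt{4 + 0 A}}{109 + P} = \frac{P + \sqrt{4 + 0}}{109 + P} = \frac{P + \sqrt{4}}{109 + P} = \frac{P + 2}{109 + P} = \frac{2 + P}{109 + P}$)
$- \frac{2447}{q{\left(t,n{\left(-5,15 \right)} \right)}} - \frac{35855}{-39390} = - \frac{2447}{\frac{1}{109 - -10} \left(2 - -10\right)} - \frac{35855}{-39390} = - \frac{2447}{\frac{1}{109 + 10} \left(2 + 10\right)} - - \frac{71}{78} = - \frac{2447}{\frac{1}{119} \cdot 12} + \frac{71}{78} = - \frac{2447}{\frac{12}{119}} + \frac{71}{78} = \left(-2447\right) \frac{119}{12} + \frac{71}{78} = - \frac{291193}{12} + \frac{71}{78} = - \frac{1261789}{52}$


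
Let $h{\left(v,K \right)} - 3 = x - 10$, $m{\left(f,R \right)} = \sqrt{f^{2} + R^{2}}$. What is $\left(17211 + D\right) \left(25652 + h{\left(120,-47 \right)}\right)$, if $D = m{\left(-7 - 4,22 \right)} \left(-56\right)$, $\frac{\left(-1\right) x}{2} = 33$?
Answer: $440240169 - 15756664 \sqrt{5} \approx 4.0501 \cdot 10^{8}$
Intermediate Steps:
$x = -66$ ($x = \left(-2\right) 33 = -66$)
$m{\left(f,R \right)} = \sqrt{R^{2} + f^{2}}$
$h{\left(v,K \right)} = -73$ ($h{\left(v,K \right)} = 3 - 76 = -73$)
$D = - 616 \sqrt{5}$ ($D = \sqrt{22^{2} + \left(-7 - 4\right)^{2}} \left(-56\right) = \sqrt{484 + \left(-11\right)^{2}} \left(-56\right) = \sqrt{484 + 121} \left(-56\right) = \sqrt{605} \left(-56\right) = 11 \sqrt{5} \left(-56\right) = - 616 \sqrt{5} \approx -1377.4$)
$\left(17211 + D\right) \left(25652 + h{\left(120,-47 \right)}\right) = \left(17211 - 616 \sqrt{5}\right) \left(25652 - 73\right) = \left(17211 - 616 \sqrt{5}\right) 25579 = 440240169 - 15756664 \sqrt{5}$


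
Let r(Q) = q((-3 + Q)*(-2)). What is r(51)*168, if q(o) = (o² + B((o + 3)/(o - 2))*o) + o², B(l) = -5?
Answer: 3177216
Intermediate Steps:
q(o) = -5*o + 2*o² (q(o) = (o² - 5*o) + o² = -5*o + 2*o²)
r(Q) = (6 - 2*Q)*(7 - 4*Q) (r(Q) = ((-3 + Q)*(-2))*(-5 + 2*((-3 + Q)*(-2))) = (6 - 2*Q)*(-5 + 2*(6 - 2*Q)) = (6 - 2*Q)*(-5 + (12 - 4*Q)) = (6 - 2*Q)*(7 - 4*Q))
r(51)*168 = (2*(-7 + 4*51)*(-3 + 51))*168 = (2*(-7 + 204)*48)*168 = (2*197*48)*168 = 18912*168 = 3177216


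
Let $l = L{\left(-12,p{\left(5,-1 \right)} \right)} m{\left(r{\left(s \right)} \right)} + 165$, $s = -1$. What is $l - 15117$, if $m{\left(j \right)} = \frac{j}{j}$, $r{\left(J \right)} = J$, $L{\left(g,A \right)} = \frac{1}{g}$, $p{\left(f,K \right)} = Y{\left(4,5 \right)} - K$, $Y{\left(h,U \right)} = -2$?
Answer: $- \frac{179425}{12} \approx -14952.0$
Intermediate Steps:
$p{\left(f,K \right)} = -2 - K$
$m{\left(j \right)} = 1$
$l = \frac{1979}{12}$ ($l = \frac{1}{-12} \cdot 1 + 165 = \left(- \frac{1}{12}\right) 1 + 165 = - \frac{1}{12} + 165 = \frac{1979}{12} \approx 164.92$)
$l - 15117 = \frac{1979}{12} - 15117 = - \frac{179425}{12}$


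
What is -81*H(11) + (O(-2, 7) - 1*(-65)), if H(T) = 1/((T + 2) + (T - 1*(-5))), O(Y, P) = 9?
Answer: 2065/29 ≈ 71.207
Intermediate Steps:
H(T) = 1/(7 + 2*T) (H(T) = 1/((2 + T) + (T + 5)) = 1/((2 + T) + (5 + T)) = 1/(7 + 2*T))
-81*H(11) + (O(-2, 7) - 1*(-65)) = -81/(7 + 2*11) + (9 - 1*(-65)) = -81/(7 + 22) + (9 + 65) = -81/29 + 74 = 2065/29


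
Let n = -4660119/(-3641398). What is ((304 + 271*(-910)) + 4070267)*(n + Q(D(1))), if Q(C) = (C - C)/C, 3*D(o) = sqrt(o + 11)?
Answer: 17820113311359/3641398 ≈ 4.8938e+6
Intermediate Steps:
n = 4660119/3641398 (n = -4660119*(-1/3641398) = 4660119/3641398 ≈ 1.2798)
D(o) = sqrt(11 + o)/3 (D(o) = sqrt(o + 11)/3 = sqrt(11 + o)/3)
Q(C) = 0 (Q(C) = 0/C = 0)
((304 + 271*(-910)) + 4070267)*(n + Q(D(1))) = ((304 + 271*(-910)) + 4070267)*(4660119/3641398 + 0) = ((304 - 246610) + 4070267)*(4660119/3641398) = (-246306 + 4070267)*(4660119/3641398) = 3823961*(4660119/3641398) = 17820113311359/3641398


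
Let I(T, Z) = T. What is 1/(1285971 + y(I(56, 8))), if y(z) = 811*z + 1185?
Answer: 1/1332572 ≈ 7.5043e-7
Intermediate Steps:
y(z) = 1185 + 811*z
1/(1285971 + y(I(56, 8))) = 1/(1285971 + (1185 + 811*56)) = 1/(1285971 + (1185 + 45416)) = 1/(1285971 + 46601) = 1/1332572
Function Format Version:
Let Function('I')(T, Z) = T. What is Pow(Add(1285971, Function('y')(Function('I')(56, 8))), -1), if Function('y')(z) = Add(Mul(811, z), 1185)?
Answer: Rational(1, 1332572) ≈ 7.5043e-7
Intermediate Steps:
Function('y')(z) = Add(1185, Mul(811, z))
Pow(Add(1285971, Function('y')(Function('I')(56, 8))), -1) = Pow(Add(1285971, Add(1185, Mul(811, 56))), -1) = Pow(Add(1285971, Add(1185, 45416)), -1) = Pow(Add(1285971, 46601), -1) = Pow(1332572, -1) = Rational(1, 1332572)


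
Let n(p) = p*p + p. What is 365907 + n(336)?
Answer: 479139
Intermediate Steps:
n(p) = p + p² (n(p) = p² + p = p + p²)
365907 + n(336) = 365907 + 336*(1 + 336) = 365907 + 336*337 = 365907 + 113232 = 479139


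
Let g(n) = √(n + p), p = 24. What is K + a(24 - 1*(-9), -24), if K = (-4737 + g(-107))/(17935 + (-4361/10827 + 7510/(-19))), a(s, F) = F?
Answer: -87568119105/3608069026 + 205713*I*√83/3608069026 ≈ -24.27 + 0.00051943*I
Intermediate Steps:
g(n) = √(24 + n) (g(n) = √(n + 24) = √(24 + n))
K = -974462481/3608069026 + 205713*I*√83/3608069026 (K = (-4737 + √(24 - 107))/(17935 + (-4361/10827 + 7510/(-19))) = (-4737 + √(-83))/(17935 + (-4361*1/10827 + 7510*(-1/19))) = (-4737 + I*√83)/(17935 + (-4361/10827 - 7510/19)) = (-4737 + I*√83)/(17935 - 81393629/205713) = (-4737 + I*√83)/(3608069026/205713) = (-4737 + I*√83)*(205713/3608069026) = -974462481/3608069026 + 205713*I*√83/3608069026 ≈ -0.27008 + 0.00051943*I)
K + a(24 - 1*(-9), -24) = (-974462481/3608069026 + 205713*I*√83/3608069026) - 24 = -87568119105/3608069026 + 205713*I*√83/3608069026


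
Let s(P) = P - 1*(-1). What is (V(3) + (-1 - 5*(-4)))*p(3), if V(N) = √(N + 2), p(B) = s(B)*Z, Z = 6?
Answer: 456 + 24*√5 ≈ 509.67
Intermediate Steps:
s(P) = 1 + P (s(P) = P + 1 = 1 + P)
p(B) = 6 + 6*B (p(B) = (1 + B)*6 = 6 + 6*B)
V(N) = √(2 + N)
(V(3) + (-1 - 5*(-4)))*p(3) = (√(2 + 3) + (-1 - 5*(-4)))*(6 + 6*3) = (√5 + (-1 + 20))*(6 + 18) = (√5 + 19)*24 = (19 + √5)*24 = 456 + 24*√5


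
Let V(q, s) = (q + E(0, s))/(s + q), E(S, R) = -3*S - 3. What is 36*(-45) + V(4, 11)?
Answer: -24299/15 ≈ -1619.9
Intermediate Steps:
E(S, R) = -3 - 3*S
V(q, s) = (-3 + q)/(q + s) (V(q, s) = (q + (-3 - 3*0))/(s + q) = (q + (-3 + 0))/(q + s) = (q - 3)/(q + s) = (-3 + q)/(q + s))
36*(-45) + V(4, 11) = 36*(-45) + (-3 + 4)/(4 + 11) = -1620 + 1/15 = -24299/15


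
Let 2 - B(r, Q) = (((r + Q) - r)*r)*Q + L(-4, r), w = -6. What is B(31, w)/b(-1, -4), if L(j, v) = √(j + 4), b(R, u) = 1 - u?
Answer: -1114/5 ≈ -222.80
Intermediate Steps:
L(j, v) = √(4 + j)
B(r, Q) = 2 - r*Q² (B(r, Q) = 2 - ((((r + Q) - r)*r)*Q + √(4 - 4)) = 2 - ((((Q + r) - r)*r)*Q + √0) = 2 - ((Q*r)*Q + 0) = 2 - (r*Q² + 0) = 2 - r*Q²)
B(31, w)/b(-1, -4) = (2 - 1*31*(-6)²)/(1 - 1*(-4)) = (2 - 1*31*36)/(1 + 4) = (2 - 1116)/5 = -1114*⅕ = -1114/5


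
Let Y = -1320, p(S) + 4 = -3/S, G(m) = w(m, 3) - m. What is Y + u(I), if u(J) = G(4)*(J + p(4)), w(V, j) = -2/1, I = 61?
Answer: -3315/2 ≈ -1657.5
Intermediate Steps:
w(V, j) = -2 (w(V, j) = -2*1 = -2)
G(m) = -2 - m
p(S) = -4 - 3/S
u(J) = 57/2 - 6*J (u(J) = (-2 - 1*4)*(J + (-4 - 3/4)) = (-2 - 4)*(J + (-4 - 3*¼)) = -6*(J + (-4 - ¾)) = -6*(J - 19/4) = -6*(-19/4 + J) = 57/2 - 6*J)
Y + u(I) = -1320 + (57/2 - 6*61) = -1320 + (57/2 - 366) = -1320 - 675/2 = -3315/2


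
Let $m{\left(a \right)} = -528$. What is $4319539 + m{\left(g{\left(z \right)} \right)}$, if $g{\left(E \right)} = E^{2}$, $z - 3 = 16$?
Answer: $4319011$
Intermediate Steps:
$z = 19$ ($z = 3 + 16 = 19$)
$4319539 + m{\left(g{\left(z \right)} \right)} = 4319539 - 528 = 4319011$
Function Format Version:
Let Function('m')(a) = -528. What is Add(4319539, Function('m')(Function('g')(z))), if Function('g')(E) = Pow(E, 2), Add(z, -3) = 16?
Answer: 4319011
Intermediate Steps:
z = 19 (z = Add(3, 16) = 19)
Add(4319539, Function('m')(Function('g')(z))) = Add(4319539, -528) = 4319011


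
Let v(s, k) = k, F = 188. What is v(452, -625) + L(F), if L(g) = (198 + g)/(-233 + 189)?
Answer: -13943/22 ≈ -633.77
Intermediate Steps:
L(g) = -9/2 - g/44 (L(g) = (198 + g)/(-44) = (198 + g)*(-1/44) = -9/2 - g/44)
v(452, -625) + L(F) = -625 + (-9/2 - 1/44*188) = -625 + (-9/2 - 47/11) = -625 - 193/22 = -13943/22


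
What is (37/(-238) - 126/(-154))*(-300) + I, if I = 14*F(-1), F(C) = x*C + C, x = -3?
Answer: -223598/1309 ≈ -170.82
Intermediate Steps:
F(C) = -2*C (F(C) = -3*C + C = -2*C)
I = 28 (I = 14*(-2*(-1)) = 14*2 = 28)
(37/(-238) - 126/(-154))*(-300) + I = (37/(-238) - 126/(-154))*(-300) + 28 = (37*(-1/238) - 126*(-1/154))*(-300) + 28 = (-37/238 + 9/11)*(-300) + 28 = (1735/2618)*(-300) + 28 = -260250/1309 + 28 = -223598/1309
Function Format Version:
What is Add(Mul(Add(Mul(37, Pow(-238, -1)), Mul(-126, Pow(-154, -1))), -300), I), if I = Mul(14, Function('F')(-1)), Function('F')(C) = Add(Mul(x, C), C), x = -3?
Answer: Rational(-223598, 1309) ≈ -170.82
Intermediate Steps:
Function('F')(C) = Mul(-2, C) (Function('F')(C) = Add(Mul(-3, C), C) = Mul(-2, C))
I = 28 (I = Mul(14, Mul(-2, -1)) = Mul(14, 2) = 28)
Add(Mul(Add(Mul(37, Pow(-238, -1)), Mul(-126, Pow(-154, -1))), -300), I) = Add(Mul(Add(Mul(37, Pow(-238, -1)), Mul(-126, Pow(-154, -1))), -300), 28) = Add(Mul(Add(Mul(37, Rational(-1, 238)), Mul(-126, Rational(-1, 154))), -300), 28) = Add(Mul(Add(Rational(-37, 238), Rational(9, 11)), -300), 28) = Add(Mul(Rational(1735, 2618), -300), 28) = Add(Rational(-260250, 1309), 28) = Rational(-223598, 1309)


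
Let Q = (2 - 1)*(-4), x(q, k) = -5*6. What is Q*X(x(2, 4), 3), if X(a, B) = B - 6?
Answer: 12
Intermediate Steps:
x(q, k) = -30
X(a, B) = -6 + B
Q = -4 (Q = 1*(-4) = -4)
Q*X(x(2, 4), 3) = -4*(-6 + 3) = -4*(-3) = 12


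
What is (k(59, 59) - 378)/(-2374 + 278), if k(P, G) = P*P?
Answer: -3103/2096 ≈ -1.4804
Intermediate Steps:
k(P, G) = P²
(k(59, 59) - 378)/(-2374 + 278) = (59² - 378)/(-2374 + 278) = (3481 - 378)/(-2096) = 3103*(-1/2096) = -3103/2096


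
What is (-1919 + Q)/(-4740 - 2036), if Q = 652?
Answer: 181/968 ≈ 0.18698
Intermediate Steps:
(-1919 + Q)/(-4740 - 2036) = (-1919 + 652)/(-4740 - 2036) = -1267/(-6776) = -1267*(-1/6776) = 181/968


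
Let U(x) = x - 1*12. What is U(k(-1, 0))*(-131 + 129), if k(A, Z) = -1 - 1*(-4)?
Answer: 18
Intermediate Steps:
k(A, Z) = 3 (k(A, Z) = -1 + 4 = 3)
U(x) = -12 + x (U(x) = x - 12 = -12 + x)
U(k(-1, 0))*(-131 + 129) = (-12 + 3)*(-131 + 129) = -9*(-2) = 18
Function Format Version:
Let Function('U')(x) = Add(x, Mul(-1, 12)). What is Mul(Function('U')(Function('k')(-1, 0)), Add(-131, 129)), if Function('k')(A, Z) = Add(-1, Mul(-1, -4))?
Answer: 18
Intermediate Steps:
Function('k')(A, Z) = 3 (Function('k')(A, Z) = Add(-1, 4) = 3)
Function('U')(x) = Add(-12, x) (Function('U')(x) = Add(x, -12) = Add(-12, x))
Mul(Function('U')(Function('k')(-1, 0)), Add(-131, 129)) = Mul(Add(-12, 3), Add(-131, 129)) = Mul(-9, -2) = 18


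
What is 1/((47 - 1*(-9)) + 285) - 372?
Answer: -126851/341 ≈ -372.00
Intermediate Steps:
1/((47 - 1*(-9)) + 285) - 372 = 1/((47 + 9) + 285) - 372 = 1/(56 + 285) - 372 = 1/341 - 372 = -126851/341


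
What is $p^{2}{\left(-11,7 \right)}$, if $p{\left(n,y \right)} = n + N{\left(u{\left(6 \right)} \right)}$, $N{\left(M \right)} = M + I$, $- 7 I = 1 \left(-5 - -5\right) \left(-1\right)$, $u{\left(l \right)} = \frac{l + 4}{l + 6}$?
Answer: $\frac{3721}{36} \approx 103.36$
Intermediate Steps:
$u{\left(l \right)} = \frac{4 + l}{6 + l}$
$I = 0$ ($I = - \frac{1 \left(-5 - -5\right) \left(-1\right)}{7} = - \frac{1 \left(-5 + 5\right) \left(-1\right)}{7} = - \frac{1 \cdot 0 \left(-1\right)}{7} = - \frac{1 \cdot 0}{7} = \left(- \frac{1}{7}\right) 0 = 0$)
$N{\left(M \right)} = M$ ($N{\left(M \right)} = M + 0 = M$)
$p{\left(n,y \right)} = \frac{5}{6} + n$ ($p{\left(n,y \right)} = n + \frac{4 + 6}{6 + 6} = n + \frac{1}{12} \cdot 10 = n + \frac{5}{6} = \frac{5}{6} + n$)
$p^{2}{\left(-11,7 \right)} = \left(\frac{5}{6} - 11\right)^{2} = \left(- \frac{61}{6}\right)^{2} = \frac{3721}{36}$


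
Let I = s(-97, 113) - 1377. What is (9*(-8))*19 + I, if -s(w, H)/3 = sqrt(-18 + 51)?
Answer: -2745 - 3*sqrt(33) ≈ -2762.2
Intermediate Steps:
s(w, H) = -3*sqrt(33) (s(w, H) = -3*sqrt(-18 + 51) = -3*sqrt(33))
I = -1377 - 3*sqrt(33) (I = -3*sqrt(33) - 1377 = -1377 - 3*sqrt(33) ≈ -1394.2)
(9*(-8))*19 + I = (9*(-8))*19 + (-1377 - 3*sqrt(33)) = -72*19 + (-1377 - 3*sqrt(33)) = -1368 + (-1377 - 3*sqrt(33)) = -2745 - 3*sqrt(33)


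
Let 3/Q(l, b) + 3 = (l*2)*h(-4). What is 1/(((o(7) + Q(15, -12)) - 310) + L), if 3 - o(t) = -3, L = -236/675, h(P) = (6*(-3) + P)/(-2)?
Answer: -73575/22391849 ≈ -0.0032858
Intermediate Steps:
h(P) = 9 - P/2 (h(P) = (-18 + P)*(-1/2) = 9 - P/2)
L = -236/675 (L = -236*1/675 = -236/675 ≈ -0.34963)
Q(l, b) = 3/(-3 + 22*l) (Q(l, b) = 3/(-3 + (l*2)*(9 - 1/2*(-4))) = 3/(-3 + (2*l)*(9 + 2)) = 3/(-3 + (2*l)*11) = 3/(-3 + 22*l))
o(t) = 6 (o(t) = 3 - 1*(-3) = 3 + 3 = 6)
1/(((o(7) + Q(15, -12)) - 310) + L) = 1/(((6 + 3/(-3 + 22*15)) - 310) - 236/675) = 1/(((6 + 3/(-3 + 330)) - 310) - 236/675) = 1/(((6 + 3/327) - 310) - 236/675) = 1/(((6 + 3*(1/327)) - 310) - 236/675) = 1/(((6 + 1/109) - 310) - 236/675) = 1/((655/109 - 310) - 236/675) = 1/(-33135/109 - 236/675) = 1/(-22391849/73575) = -73575/22391849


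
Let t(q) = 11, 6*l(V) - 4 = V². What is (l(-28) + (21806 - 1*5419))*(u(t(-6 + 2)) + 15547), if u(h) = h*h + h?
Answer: 776972845/3 ≈ 2.5899e+8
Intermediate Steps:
l(V) = ⅔ + V²/6
u(h) = h + h² (u(h) = h² + h = h + h²)
(l(-28) + (21806 - 1*5419))*(u(t(-6 + 2)) + 15547) = ((⅔ + (⅙)*(-28)²) + (21806 - 1*5419))*(11*(1 + 11) + 15547) = ((⅔ + (⅙)*784) + (21806 - 5419))*(11*12 + 15547) = ((⅔ + 392/3) + 16387)*(132 + 15547) = (394/3 + 16387)*15679 = (49555/3)*15679 = 776972845/3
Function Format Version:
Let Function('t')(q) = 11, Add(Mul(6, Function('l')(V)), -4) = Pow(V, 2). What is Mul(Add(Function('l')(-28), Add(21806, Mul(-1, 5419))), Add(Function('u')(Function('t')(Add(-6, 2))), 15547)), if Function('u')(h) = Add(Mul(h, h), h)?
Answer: Rational(776972845, 3) ≈ 2.5899e+8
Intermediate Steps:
Function('l')(V) = Add(Rational(2, 3), Mul(Rational(1, 6), Pow(V, 2)))
Function('u')(h) = Add(h, Pow(h, 2)) (Function('u')(h) = Add(Pow(h, 2), h) = Add(h, Pow(h, 2)))
Mul(Add(Function('l')(-28), Add(21806, Mul(-1, 5419))), Add(Function('u')(Function('t')(Add(-6, 2))), 15547)) = Mul(Add(Add(Rational(2, 3), Mul(Rational(1, 6), Pow(-28, 2))), Add(21806, Mul(-1, 5419))), Add(Mul(11, Add(1, 11)), 15547)) = Mul(Add(Add(Rational(2, 3), Mul(Rational(1, 6), 784)), Add(21806, -5419)), Add(Mul(11, 12), 15547)) = Mul(Add(Add(Rational(2, 3), Rational(392, 3)), 16387), Add(132, 15547)) = Mul(Add(Rational(394, 3), 16387), 15679) = Mul(Rational(49555, 3), 15679) = Rational(776972845, 3)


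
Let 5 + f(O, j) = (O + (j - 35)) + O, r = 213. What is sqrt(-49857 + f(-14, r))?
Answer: 4*I*sqrt(3107) ≈ 222.96*I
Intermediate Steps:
f(O, j) = -40 + j + 2*O (f(O, j) = -5 + ((O + (j - 35)) + O) = -5 + ((O + (-35 + j)) + O) = -5 + ((-35 + O + j) + O) = -5 + (-35 + j + 2*O) = -40 + j + 2*O)
sqrt(-49857 + f(-14, r)) = sqrt(-49857 + (-40 + 213 + 2*(-14))) = sqrt(-49857 + (-40 + 213 - 28)) = sqrt(-49857 + 145) = sqrt(-49712) = 4*I*sqrt(3107)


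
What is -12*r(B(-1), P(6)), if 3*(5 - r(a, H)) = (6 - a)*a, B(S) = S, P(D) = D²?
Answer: -88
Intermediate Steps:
r(a, H) = 5 - a*(6 - a)/3 (r(a, H) = 5 - (6 - a)*a/3 = 5 - a*(6 - a)/3)
-12*r(B(-1), P(6)) = -12*(5 - 2*(-1) + (⅓)*(-1)²) = -12*(5 + 2 + (⅓)*1) = -12*(5 + 2 + ⅓) = -12*22/3 = -88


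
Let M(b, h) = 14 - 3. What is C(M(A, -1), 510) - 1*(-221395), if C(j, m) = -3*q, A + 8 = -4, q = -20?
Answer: 221455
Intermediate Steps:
A = -12 (A = -8 - 4 = -12)
M(b, h) = 11
C(j, m) = 60 (C(j, m) = -3*(-20) = 60)
C(M(A, -1), 510) - 1*(-221395) = 60 - 1*(-221395) = 60 + 221395 = 221455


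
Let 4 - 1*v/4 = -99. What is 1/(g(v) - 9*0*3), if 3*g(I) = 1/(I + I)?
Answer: 2472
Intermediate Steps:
v = 412 (v = 16 - 4*(-99) = 16 + 396 = 412)
g(I) = 1/(6*I) (g(I) = 1/(3*(I + I)) = 1/(3*((2*I))) = (1/(2*I))/3 = 1/(6*I))
1/(g(v) - 9*0*3) = 1/((⅙)/412 - 9*0*3) = 1/((⅙)*(1/412) + 0*3) = 1/(1/2472 + 0) = 1/(1/2472) = 2472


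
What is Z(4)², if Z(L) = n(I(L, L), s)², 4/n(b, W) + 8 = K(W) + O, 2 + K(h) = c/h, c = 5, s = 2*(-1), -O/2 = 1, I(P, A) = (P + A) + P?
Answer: 4096/707281 ≈ 0.0057912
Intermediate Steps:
I(P, A) = A + 2*P (I(P, A) = (A + P) + P = A + 2*P)
O = -2 (O = -2*1 = -2)
s = -2
K(h) = -2 + 5/h
n(b, W) = 4/(-12 + 5/W) (n(b, W) = 4/(-8 + ((-2 + 5/W) - 2)) = 4/(-8 + (-4 + 5/W)) = 4/(-12 + 5/W))
Z(L) = 64/841 (Z(L) = (-4*(-2)/(-5 + 12*(-2)))² = (-4*(-2)/(-5 - 24))² = (-4*(-2)/(-29))² = (-4*(-2)*(-1/29))² = (-8/29)² = 64/841)
Z(4)² = (64/841)² = 4096/707281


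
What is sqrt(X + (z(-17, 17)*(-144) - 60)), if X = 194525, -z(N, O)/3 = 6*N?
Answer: sqrt(150401) ≈ 387.82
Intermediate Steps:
z(N, O) = -18*N
sqrt(X + (z(-17, 17)*(-144) - 60)) = sqrt(194525 + (-18*(-17)*(-144) - 60)) = sqrt(194525 + (306*(-144) - 60)) = sqrt(194525 + (-44064 - 60)) = sqrt(194525 - 44124) = sqrt(150401)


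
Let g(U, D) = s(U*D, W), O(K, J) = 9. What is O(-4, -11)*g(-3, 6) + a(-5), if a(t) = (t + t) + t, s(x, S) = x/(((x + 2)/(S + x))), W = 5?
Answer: -1173/8 ≈ -146.63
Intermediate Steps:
s(x, S) = x*(S + x)/(2 + x) (s(x, S) = x/(((2 + x)/(S + x))) = x*((S + x)/(2 + x)) = x*(S + x)/(2 + x))
a(t) = 3*t (a(t) = 2*t + t = 3*t)
g(U, D) = D*U*(5 + D*U)/(2 + D*U) (g(U, D) = (U*D)*(5 + U*D)/(2 + U*D) = (D*U)*(5 + D*U)/(2 + D*U) = D*U*(5 + D*U)/(2 + D*U))
O(-4, -11)*g(-3, 6) + a(-5) = 9*(6*(-3)*(5 + 6*(-3))/(2 + 6*(-3))) + 3*(-5) = 9*(6*(-3)*(5 - 18)/(2 - 18)) - 15 = 9*(6*(-3)*(-13)/(-16)) - 15 = 9*(6*(-3)*(-1/16)*(-13)) - 15 = 9*(-117/8) - 15 = -1053/8 - 15 = -1173/8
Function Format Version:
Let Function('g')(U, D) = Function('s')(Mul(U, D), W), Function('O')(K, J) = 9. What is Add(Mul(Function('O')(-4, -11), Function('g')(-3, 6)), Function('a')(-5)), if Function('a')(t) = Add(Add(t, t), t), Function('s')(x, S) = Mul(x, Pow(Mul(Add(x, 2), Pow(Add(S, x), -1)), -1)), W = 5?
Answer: Rational(-1173, 8) ≈ -146.63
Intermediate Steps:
Function('s')(x, S) = Mul(x, Pow(Add(2, x), -1), Add(S, x)) (Function('s')(x, S) = Mul(x, Pow(Mul(Add(2, x), Pow(Add(S, x), -1)), -1)) = Mul(x, Pow(Mul(Pow(Add(S, x), -1), Add(2, x)), -1)) = Mul(x, Mul(Pow(Add(2, x), -1), Add(S, x))) = Mul(x, Pow(Add(2, x), -1), Add(S, x)))
Function('a')(t) = Mul(3, t) (Function('a')(t) = Add(Mul(2, t), t) = Mul(3, t))
Function('g')(U, D) = Mul(D, U, Pow(Add(2, Mul(D, U)), -1), Add(5, Mul(D, U))) (Function('g')(U, D) = Mul(Mul(U, D), Pow(Add(2, Mul(U, D)), -1), Add(5, Mul(U, D))) = Mul(Mul(D, U), Pow(Add(2, Mul(D, U)), -1), Add(5, Mul(D, U))) = Mul(D, U, Pow(Add(2, Mul(D, U)), -1), Add(5, Mul(D, U))))
Add(Mul(Function('O')(-4, -11), Function('g')(-3, 6)), Function('a')(-5)) = Add(Mul(9, Mul(6, -3, Pow(Add(2, Mul(6, -3)), -1), Add(5, Mul(6, -3)))), Mul(3, -5)) = Add(Mul(9, Mul(6, -3, Pow(Add(2, -18), -1), Add(5, -18))), -15) = Add(Mul(9, Mul(6, -3, Pow(-16, -1), -13)), -15) = Add(Mul(9, Mul(6, -3, Rational(-1, 16), -13)), -15) = Add(Mul(9, Rational(-117, 8)), -15) = Add(Rational(-1053, 8), -15) = Rational(-1173, 8)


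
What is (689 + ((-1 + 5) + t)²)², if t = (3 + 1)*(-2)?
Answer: 497025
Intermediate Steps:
t = -8 (t = 4*(-2) = -8)
(689 + ((-1 + 5) + t)²)² = (689 + ((-1 + 5) - 8)²)² = (689 + (4 - 8)²)² = (689 + (-4)²)² = (689 + 16)² = 705² = 497025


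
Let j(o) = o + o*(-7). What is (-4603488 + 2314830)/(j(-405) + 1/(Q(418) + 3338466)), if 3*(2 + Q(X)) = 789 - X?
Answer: -7640885372018/8112768031 ≈ -941.83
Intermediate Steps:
j(o) = -6*o (j(o) = o - 7*o = -6*o)
Q(X) = 261 - X/3 (Q(X) = -2 + (789 - X)/3 = -2 + (263 - X/3) = 261 - X/3)
(-4603488 + 2314830)/(j(-405) + 1/(Q(418) + 3338466)) = (-4603488 + 2314830)/(-6*(-405) + 1/((261 - ⅓*418) + 3338466)) = -2288658/(2430 + 1/((261 - 418/3) + 3338466)) = -2288658/(2430 + 1/(365/3 + 3338466)) = -2288658/(2430 + 1/(10015763/3)) = -2288658/(2430 + 3/10015763) = -2288658/24338304093/10015763 = -2288658*10015763/24338304093 = -7640885372018/8112768031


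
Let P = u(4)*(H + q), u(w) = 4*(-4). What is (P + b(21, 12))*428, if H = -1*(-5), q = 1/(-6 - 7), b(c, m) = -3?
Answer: -454964/13 ≈ -34997.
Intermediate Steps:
u(w) = -16
q = -1/13 (q = 1/(-13) = -1/13 ≈ -0.076923)
H = 5
P = -1024/13 (P = -16*(5 - 1/13) = -16*64/13 = -1024/13 ≈ -78.769)
(P + b(21, 12))*428 = (-1024/13 - 3)*428 = -1063/13*428 = -454964/13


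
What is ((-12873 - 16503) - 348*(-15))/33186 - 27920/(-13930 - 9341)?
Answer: 60736474/128711901 ≈ 0.47188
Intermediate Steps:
((-12873 - 16503) - 348*(-15))/33186 - 27920/(-13930 - 9341) = (-29376 + 5220)*(1/33186) - 27920/(-23271) = -24156*1/33186 - 27920*(-1/23271) = -4026/5531 + 27920/23271 = 60736474/128711901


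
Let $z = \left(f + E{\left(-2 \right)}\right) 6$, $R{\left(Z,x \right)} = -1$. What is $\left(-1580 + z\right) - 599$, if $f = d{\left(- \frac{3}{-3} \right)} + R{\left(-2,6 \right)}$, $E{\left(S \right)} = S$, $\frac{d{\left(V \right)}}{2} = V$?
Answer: $-2185$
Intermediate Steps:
$d{\left(V \right)} = 2 V$
$f = 1$ ($f = 2 \left(- \frac{3}{-3}\right) - 1 = 2 \left(\left(-3\right) \left(- \frac{1}{3}\right)\right) - 1 = 2 \cdot 1 - 1 = 2 - 1 = 1$)
$z = -6$ ($z = \left(1 - 2\right) 6 = \left(-1\right) 6 = -6$)
$\left(-1580 + z\right) - 599 = \left(-1580 - 6\right) - 599 = -1586 - 599 = -2185$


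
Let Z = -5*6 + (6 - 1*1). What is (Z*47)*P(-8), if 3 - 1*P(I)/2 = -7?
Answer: -23500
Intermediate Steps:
P(I) = 20 (P(I) = 6 - 2*(-7) = 6 + 14 = 20)
Z = -25 (Z = -30 + (6 - 1) = -30 + 5 = -25)
(Z*47)*P(-8) = -25*47*20 = -1175*20 = -23500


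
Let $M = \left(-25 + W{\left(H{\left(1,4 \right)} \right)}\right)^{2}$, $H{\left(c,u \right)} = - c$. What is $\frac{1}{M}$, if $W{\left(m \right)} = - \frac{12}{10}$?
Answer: $\frac{25}{17161} \approx 0.0014568$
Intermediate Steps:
$W{\left(m \right)} = - \frac{6}{5}$ ($W{\left(m \right)} = \left(-12\right) \frac{1}{10} = - \frac{6}{5}$)
$M = \frac{17161}{25}$ ($M = \left(-25 - \frac{6}{5}\right)^{2} = \left(- \frac{131}{5}\right)^{2} = \frac{17161}{25} \approx 686.44$)
$\frac{1}{M} = \frac{1}{\frac{17161}{25}} = \frac{25}{17161}$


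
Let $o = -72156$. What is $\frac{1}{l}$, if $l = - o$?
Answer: $\frac{1}{72156} \approx 1.3859 \cdot 10^{-5}$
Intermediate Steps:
$l = 72156$ ($l = \left(-1\right) \left(-72156\right) = 72156$)
$\frac{1}{l} = \frac{1}{72156}$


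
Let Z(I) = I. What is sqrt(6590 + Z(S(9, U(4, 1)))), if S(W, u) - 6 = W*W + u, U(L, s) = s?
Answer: 3*sqrt(742) ≈ 81.719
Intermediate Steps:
S(W, u) = 6 + u + W**2 (S(W, u) = 6 + (W*W + u) = 6 + (W**2 + u) = 6 + (u + W**2) = 6 + u + W**2)
sqrt(6590 + Z(S(9, U(4, 1)))) = sqrt(6590 + (6 + 1 + 9**2)) = sqrt(6590 + (6 + 1 + 81)) = sqrt(6590 + 88) = sqrt(6678) = 3*sqrt(742)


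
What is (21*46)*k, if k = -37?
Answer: -35742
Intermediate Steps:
(21*46)*k = (21*46)*(-37) = 966*(-37) = -35742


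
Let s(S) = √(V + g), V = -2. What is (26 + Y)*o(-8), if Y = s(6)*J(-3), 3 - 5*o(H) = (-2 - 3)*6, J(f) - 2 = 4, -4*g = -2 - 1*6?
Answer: 858/5 ≈ 171.60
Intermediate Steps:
g = 2 (g = -(-2 - 1*6)/4 = -(-2 - 6)/4 = -¼*(-8) = 2)
J(f) = 6 (J(f) = 2 + 4 = 6)
s(S) = 0 (s(S) = √(-2 + 2) = √0 = 0)
o(H) = 33/5 (o(H) = ⅗ - (-2 - 3)*6/5 = ⅗ - (-1)*6 = ⅗ - ⅕*(-30) = ⅗ + 6 = 33/5)
Y = 0 (Y = 0*6 = 0)
(26 + Y)*o(-8) = (26 + 0)*(33/5) = 26*(33/5) = 858/5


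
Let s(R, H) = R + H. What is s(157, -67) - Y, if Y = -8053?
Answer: 8143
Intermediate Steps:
s(R, H) = H + R
s(157, -67) - Y = (-67 + 157) - 1*(-8053) = 90 + 8053 = 8143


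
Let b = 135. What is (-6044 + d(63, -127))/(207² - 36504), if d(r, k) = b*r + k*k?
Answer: 3718/1269 ≈ 2.9299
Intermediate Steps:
d(r, k) = k² + 135*r (d(r, k) = 135*r + k*k = 135*r + k² = k² + 135*r)
(-6044 + d(63, -127))/(207² - 36504) = (-6044 + ((-127)² + 135*63))/(207² - 36504) = (-6044 + (16129 + 8505))/(42849 - 36504) = (-6044 + 24634)/6345 = 18590*(1/6345) = 3718/1269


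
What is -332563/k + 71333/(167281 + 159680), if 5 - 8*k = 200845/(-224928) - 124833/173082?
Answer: -5644218395008638091937/14031860008566339 ≈ -4.0224e+5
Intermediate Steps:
k = 42916005299/51907984128 (k = 5/8 - (200845/(-224928) - 124833/173082)/8 = 5/8 - (200845*(-1/224928) - 124833*1/173082)/8 = 5/8 - (-200845/224928 - 41611/57694)/8 = 5/8 - ⅛*(-10473515219/6488498016) = 5/8 + 10473515219/51907984128 = 42916005299/51907984128 ≈ 0.82677)
-332563/k + 71333/(167281 + 159680) = -332563/42916005299/51907984128 + 71333/(167281 + 159680) = -332563*51907984128/42916005299 + 71333/326961 = -17262674925560064/42916005299 + 71333*(1/326961) = -17262674925560064/42916005299 + 71333/326961 = -5644218395008638091937/14031860008566339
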